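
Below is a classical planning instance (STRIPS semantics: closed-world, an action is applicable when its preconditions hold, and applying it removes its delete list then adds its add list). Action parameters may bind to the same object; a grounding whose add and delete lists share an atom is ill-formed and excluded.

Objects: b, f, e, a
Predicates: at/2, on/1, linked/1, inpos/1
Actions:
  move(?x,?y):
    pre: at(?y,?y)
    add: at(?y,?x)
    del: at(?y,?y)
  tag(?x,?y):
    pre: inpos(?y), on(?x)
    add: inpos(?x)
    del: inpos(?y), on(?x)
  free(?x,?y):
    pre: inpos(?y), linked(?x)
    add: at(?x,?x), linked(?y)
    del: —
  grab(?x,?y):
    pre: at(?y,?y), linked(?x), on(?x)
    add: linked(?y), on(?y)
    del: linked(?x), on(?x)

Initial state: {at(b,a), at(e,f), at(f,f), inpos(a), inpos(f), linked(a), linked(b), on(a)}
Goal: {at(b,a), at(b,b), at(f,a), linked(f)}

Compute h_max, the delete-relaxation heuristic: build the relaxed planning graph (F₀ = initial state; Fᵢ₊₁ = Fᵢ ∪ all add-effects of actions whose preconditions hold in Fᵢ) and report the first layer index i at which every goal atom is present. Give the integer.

1

F0 = init (8 atoms)
F1 = F0 ∪ {at(a,a), at(b,b), at(f,a), at(f,b), at(f,e), linked(f), on(f)}  (15 atoms)
goal ⊆ F1  ⇒  h_max = 1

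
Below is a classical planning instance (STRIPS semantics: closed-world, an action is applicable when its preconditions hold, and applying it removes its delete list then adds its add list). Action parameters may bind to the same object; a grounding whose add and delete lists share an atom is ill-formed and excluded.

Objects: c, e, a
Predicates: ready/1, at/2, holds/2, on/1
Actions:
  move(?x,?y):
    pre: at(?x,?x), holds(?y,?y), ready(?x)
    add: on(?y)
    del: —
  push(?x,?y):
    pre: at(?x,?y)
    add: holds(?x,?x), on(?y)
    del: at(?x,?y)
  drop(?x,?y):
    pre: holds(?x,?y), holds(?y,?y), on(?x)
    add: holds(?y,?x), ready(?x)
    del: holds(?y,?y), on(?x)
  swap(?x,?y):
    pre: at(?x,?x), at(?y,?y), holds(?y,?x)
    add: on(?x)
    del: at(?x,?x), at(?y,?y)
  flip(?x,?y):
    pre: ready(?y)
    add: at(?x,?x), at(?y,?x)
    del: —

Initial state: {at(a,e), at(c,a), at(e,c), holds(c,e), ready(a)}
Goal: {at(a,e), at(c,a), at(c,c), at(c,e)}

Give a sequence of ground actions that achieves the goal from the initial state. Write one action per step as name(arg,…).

push(e,c); drop(c,e); flip(c,c); flip(e,c)

1. push(e,c)  →  {at(a,e), at(c,a), holds(c,e), holds(e,e), on(c), ready(a)}
2. drop(c,e)  →  {at(a,e), at(c,a), holds(c,e), holds(e,c), ready(a), ready(c)}
3. flip(c,c)  →  {at(a,e), at(c,a), at(c,c), holds(c,e), holds(e,c), ready(a), ready(c)}
4. flip(e,c)  →  {at(a,e), at(c,a), at(c,c), at(c,e), at(e,e), holds(c,e), holds(e,c), ready(a), ready(c)}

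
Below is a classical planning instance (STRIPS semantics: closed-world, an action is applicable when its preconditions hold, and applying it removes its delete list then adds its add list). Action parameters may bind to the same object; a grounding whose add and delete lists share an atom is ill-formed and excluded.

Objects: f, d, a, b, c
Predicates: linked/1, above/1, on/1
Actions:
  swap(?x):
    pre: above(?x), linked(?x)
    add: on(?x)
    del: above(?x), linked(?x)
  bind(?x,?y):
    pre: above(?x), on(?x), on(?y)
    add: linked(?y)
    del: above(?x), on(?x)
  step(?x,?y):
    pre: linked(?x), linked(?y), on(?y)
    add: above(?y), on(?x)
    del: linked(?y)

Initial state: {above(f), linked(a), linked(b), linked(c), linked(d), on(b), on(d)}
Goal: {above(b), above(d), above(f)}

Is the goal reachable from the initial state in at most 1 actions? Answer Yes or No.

No

1. step(d,d)  →  {above(d), above(f), linked(a), linked(b), linked(c), on(b), on(d)}
2. step(a,b)  →  {above(b), above(d), above(f), linked(a), linked(c), on(a), on(b), on(d)}
optimal plan length = 2; 2 > 1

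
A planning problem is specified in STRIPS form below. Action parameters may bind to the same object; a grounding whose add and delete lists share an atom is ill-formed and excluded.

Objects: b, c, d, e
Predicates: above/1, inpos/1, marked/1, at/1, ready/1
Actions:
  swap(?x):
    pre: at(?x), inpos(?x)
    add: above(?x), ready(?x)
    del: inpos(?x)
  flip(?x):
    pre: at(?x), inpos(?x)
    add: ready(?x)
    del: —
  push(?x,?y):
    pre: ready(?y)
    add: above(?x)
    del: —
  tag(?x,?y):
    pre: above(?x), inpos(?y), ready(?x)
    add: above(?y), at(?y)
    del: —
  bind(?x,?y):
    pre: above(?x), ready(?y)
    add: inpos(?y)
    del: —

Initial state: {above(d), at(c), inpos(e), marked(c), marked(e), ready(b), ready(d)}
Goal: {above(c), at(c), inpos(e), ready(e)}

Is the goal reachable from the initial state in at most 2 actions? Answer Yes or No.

1. push(c,b)  →  {above(c), above(d), at(c), inpos(e), marked(c), marked(e), ready(b), ready(d)}
2. tag(d,e)  →  {above(c), above(d), above(e), at(c), at(e), inpos(e), marked(c), marked(e), ready(b), ready(d)}
3. flip(e)  →  {above(c), above(d), above(e), at(c), at(e), inpos(e), marked(c), marked(e), ready(b), ready(d), ready(e)}
optimal plan length = 3; 3 > 2

No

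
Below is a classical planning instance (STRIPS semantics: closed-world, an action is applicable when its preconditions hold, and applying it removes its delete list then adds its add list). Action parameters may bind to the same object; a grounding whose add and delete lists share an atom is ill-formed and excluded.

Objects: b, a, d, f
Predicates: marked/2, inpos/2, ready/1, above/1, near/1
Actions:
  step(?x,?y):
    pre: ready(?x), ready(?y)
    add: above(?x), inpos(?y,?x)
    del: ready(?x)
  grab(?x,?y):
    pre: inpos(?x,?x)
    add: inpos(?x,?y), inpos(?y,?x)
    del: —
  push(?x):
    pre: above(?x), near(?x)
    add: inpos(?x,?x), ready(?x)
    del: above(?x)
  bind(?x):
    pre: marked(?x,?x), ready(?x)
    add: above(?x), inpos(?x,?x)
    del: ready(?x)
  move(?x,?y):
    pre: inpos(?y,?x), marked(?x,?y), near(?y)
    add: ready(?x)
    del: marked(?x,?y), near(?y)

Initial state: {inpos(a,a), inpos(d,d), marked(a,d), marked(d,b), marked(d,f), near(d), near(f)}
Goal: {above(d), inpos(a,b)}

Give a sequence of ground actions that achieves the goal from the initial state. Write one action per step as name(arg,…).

grab(a,b); grab(d,f); move(d,f); step(d,d)

1. grab(a,b)  →  {inpos(a,a), inpos(a,b), inpos(b,a), inpos(d,d), marked(a,d), marked(d,b), marked(d,f), near(d), near(f)}
2. grab(d,f)  →  {inpos(a,a), inpos(a,b), inpos(b,a), inpos(d,d), inpos(d,f), inpos(f,d), marked(a,d), marked(d,b), marked(d,f), near(d), near(f)}
3. move(d,f)  →  {inpos(a,a), inpos(a,b), inpos(b,a), inpos(d,d), inpos(d,f), inpos(f,d), marked(a,d), marked(d,b), near(d), ready(d)}
4. step(d,d)  →  {above(d), inpos(a,a), inpos(a,b), inpos(b,a), inpos(d,d), inpos(d,f), inpos(f,d), marked(a,d), marked(d,b), near(d)}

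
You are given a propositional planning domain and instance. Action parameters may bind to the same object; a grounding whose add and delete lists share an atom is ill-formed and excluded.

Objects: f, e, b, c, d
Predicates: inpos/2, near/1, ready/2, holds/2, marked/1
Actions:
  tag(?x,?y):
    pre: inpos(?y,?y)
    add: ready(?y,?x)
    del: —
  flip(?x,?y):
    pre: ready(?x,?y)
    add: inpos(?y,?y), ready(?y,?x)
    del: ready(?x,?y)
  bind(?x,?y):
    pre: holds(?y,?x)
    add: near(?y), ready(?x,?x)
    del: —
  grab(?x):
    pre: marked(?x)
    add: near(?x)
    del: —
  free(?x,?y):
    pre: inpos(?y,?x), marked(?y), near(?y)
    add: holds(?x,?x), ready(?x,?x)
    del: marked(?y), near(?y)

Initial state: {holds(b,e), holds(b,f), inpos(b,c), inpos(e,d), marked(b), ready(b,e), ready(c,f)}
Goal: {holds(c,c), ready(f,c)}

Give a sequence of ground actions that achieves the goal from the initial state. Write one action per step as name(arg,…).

1. flip(c,f)  →  {holds(b,e), holds(b,f), inpos(b,c), inpos(e,d), inpos(f,f), marked(b), ready(b,e), ready(f,c)}
2. bind(f,b)  →  {holds(b,e), holds(b,f), inpos(b,c), inpos(e,d), inpos(f,f), marked(b), near(b), ready(b,e), ready(f,c), ready(f,f)}
3. free(c,b)  →  {holds(b,e), holds(b,f), holds(c,c), inpos(b,c), inpos(e,d), inpos(f,f), ready(b,e), ready(c,c), ready(f,c), ready(f,f)}

flip(c,f); bind(f,b); free(c,b)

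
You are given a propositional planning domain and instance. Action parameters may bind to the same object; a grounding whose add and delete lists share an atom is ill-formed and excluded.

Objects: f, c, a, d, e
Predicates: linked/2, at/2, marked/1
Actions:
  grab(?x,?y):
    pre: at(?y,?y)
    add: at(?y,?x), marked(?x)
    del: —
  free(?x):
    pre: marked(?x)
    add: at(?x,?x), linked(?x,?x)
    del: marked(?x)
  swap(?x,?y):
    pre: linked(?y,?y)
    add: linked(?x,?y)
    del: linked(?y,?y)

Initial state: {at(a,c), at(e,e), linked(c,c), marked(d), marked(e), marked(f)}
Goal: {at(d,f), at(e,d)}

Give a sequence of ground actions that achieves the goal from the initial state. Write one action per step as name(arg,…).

grab(d,e); free(d); grab(f,d)

1. grab(d,e)  →  {at(a,c), at(e,d), at(e,e), linked(c,c), marked(d), marked(e), marked(f)}
2. free(d)  →  {at(a,c), at(d,d), at(e,d), at(e,e), linked(c,c), linked(d,d), marked(e), marked(f)}
3. grab(f,d)  →  {at(a,c), at(d,d), at(d,f), at(e,d), at(e,e), linked(c,c), linked(d,d), marked(e), marked(f)}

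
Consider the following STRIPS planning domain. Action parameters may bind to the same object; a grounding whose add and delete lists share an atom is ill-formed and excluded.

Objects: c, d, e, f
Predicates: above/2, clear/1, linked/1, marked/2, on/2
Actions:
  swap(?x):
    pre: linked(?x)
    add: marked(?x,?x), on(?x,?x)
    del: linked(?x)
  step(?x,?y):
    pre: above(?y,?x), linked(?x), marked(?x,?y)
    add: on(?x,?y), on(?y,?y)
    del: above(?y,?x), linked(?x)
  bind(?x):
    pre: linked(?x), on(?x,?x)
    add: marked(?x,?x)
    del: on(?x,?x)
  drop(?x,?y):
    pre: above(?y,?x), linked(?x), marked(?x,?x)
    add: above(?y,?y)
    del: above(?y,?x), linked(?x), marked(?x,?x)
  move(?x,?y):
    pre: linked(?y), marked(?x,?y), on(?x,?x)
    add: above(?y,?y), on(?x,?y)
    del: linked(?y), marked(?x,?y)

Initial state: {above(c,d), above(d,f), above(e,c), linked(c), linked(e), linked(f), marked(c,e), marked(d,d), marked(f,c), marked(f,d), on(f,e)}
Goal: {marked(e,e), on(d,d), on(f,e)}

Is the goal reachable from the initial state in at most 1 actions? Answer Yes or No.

1. swap(e)  →  {above(c,d), above(d,f), above(e,c), linked(c), linked(f), marked(c,e), marked(d,d), marked(e,e), marked(f,c), marked(f,d), on(e,e), on(f,e)}
2. step(f,d)  →  {above(c,d), above(e,c), linked(c), marked(c,e), marked(d,d), marked(e,e), marked(f,c), marked(f,d), on(d,d), on(e,e), on(f,d), on(f,e)}
optimal plan length = 2; 2 > 1

No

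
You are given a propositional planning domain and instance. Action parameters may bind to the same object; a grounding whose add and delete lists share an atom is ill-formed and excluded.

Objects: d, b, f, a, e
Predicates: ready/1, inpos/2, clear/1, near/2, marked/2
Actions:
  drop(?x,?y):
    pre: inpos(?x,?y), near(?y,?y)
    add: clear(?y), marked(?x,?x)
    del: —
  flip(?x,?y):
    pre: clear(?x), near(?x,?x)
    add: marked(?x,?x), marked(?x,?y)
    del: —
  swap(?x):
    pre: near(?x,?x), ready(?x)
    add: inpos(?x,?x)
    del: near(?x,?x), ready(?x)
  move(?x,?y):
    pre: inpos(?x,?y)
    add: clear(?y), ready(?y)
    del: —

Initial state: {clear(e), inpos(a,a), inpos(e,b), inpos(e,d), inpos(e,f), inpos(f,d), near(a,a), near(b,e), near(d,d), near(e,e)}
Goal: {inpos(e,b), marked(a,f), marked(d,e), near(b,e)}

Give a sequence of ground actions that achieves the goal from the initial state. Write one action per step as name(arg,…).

1. drop(f,d)  →  {clear(d), clear(e), inpos(a,a), inpos(e,b), inpos(e,d), inpos(e,f), inpos(f,d), marked(f,f), near(a,a), near(b,e), near(d,d), near(e,e)}
2. drop(a,a)  →  {clear(a), clear(d), clear(e), inpos(a,a), inpos(e,b), inpos(e,d), inpos(e,f), inpos(f,d), marked(a,a), marked(f,f), near(a,a), near(b,e), near(d,d), near(e,e)}
3. flip(d,e)  →  {clear(a), clear(d), clear(e), inpos(a,a), inpos(e,b), inpos(e,d), inpos(e,f), inpos(f,d), marked(a,a), marked(d,d), marked(d,e), marked(f,f), near(a,a), near(b,e), near(d,d), near(e,e)}
4. flip(a,f)  →  {clear(a), clear(d), clear(e), inpos(a,a), inpos(e,b), inpos(e,d), inpos(e,f), inpos(f,d), marked(a,a), marked(a,f), marked(d,d), marked(d,e), marked(f,f), near(a,a), near(b,e), near(d,d), near(e,e)}

drop(f,d); drop(a,a); flip(d,e); flip(a,f)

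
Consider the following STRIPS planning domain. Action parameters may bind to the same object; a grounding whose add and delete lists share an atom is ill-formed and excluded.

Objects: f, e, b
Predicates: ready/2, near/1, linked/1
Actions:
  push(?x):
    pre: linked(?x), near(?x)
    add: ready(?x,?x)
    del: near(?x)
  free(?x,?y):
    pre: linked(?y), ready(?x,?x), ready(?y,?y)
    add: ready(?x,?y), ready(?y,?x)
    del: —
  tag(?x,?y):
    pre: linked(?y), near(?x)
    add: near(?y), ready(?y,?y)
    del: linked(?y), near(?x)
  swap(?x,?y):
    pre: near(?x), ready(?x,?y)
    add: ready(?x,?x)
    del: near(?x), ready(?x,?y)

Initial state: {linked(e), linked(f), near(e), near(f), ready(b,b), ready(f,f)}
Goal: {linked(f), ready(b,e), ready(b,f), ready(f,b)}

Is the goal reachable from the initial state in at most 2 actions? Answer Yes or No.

No

1. push(e)  →  {linked(e), linked(f), near(f), ready(b,b), ready(e,e), ready(f,f)}
2. free(b,f)  →  {linked(e), linked(f), near(f), ready(b,b), ready(b,f), ready(e,e), ready(f,b), ready(f,f)}
3. free(b,e)  →  {linked(e), linked(f), near(f), ready(b,b), ready(b,e), ready(b,f), ready(e,b), ready(e,e), ready(f,b), ready(f,f)}
optimal plan length = 3; 3 > 2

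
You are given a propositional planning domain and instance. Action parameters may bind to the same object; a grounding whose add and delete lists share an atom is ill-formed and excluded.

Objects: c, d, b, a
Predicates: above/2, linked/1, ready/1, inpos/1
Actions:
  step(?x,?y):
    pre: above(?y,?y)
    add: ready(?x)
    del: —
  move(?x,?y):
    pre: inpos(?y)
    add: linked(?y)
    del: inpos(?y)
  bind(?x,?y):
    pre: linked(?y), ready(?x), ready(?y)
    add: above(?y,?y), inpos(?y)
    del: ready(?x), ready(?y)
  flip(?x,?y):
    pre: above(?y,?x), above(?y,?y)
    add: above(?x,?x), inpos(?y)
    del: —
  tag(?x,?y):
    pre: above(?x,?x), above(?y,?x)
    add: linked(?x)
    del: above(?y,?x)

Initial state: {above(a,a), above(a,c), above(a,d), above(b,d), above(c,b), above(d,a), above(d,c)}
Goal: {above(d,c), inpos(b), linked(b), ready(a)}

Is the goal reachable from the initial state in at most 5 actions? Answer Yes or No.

Yes

1. step(a,a)  →  {above(a,a), above(a,c), above(a,d), above(b,d), above(c,b), above(d,a), above(d,c), ready(a)}
2. flip(c,a)  →  {above(a,a), above(a,c), above(a,d), above(b,d), above(c,b), above(c,c), above(d,a), above(d,c), inpos(a), ready(a)}
3. flip(b,c)  →  {above(a,a), above(a,c), above(a,d), above(b,b), above(b,d), above(c,b), above(c,c), above(d,a), above(d,c), inpos(a), inpos(c), ready(a)}
4. flip(d,b)  →  {above(a,a), above(a,c), above(a,d), above(b,b), above(b,d), above(c,b), above(c,c), above(d,a), above(d,c), above(d,d), inpos(a), inpos(b), inpos(c), ready(a)}
5. tag(b,c)  →  {above(a,a), above(a,c), above(a,d), above(b,b), above(b,d), above(c,c), above(d,a), above(d,c), above(d,d), inpos(a), inpos(b), inpos(c), linked(b), ready(a)}
optimal plan length = 5; 5 ≤ 5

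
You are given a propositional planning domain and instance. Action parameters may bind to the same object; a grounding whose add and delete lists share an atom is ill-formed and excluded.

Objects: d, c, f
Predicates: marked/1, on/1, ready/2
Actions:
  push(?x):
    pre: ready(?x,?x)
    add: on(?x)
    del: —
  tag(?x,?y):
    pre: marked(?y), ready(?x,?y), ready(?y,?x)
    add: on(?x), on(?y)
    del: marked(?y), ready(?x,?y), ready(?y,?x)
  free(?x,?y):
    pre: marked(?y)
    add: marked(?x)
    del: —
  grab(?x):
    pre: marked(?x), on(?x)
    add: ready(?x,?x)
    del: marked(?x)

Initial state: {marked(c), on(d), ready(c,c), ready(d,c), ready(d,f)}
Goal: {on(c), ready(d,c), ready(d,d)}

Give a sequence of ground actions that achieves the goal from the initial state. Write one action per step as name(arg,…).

1. push(c)  →  {marked(c), on(c), on(d), ready(c,c), ready(d,c), ready(d,f)}
2. free(d,c)  →  {marked(c), marked(d), on(c), on(d), ready(c,c), ready(d,c), ready(d,f)}
3. grab(d)  →  {marked(c), on(c), on(d), ready(c,c), ready(d,c), ready(d,d), ready(d,f)}

push(c); free(d,c); grab(d)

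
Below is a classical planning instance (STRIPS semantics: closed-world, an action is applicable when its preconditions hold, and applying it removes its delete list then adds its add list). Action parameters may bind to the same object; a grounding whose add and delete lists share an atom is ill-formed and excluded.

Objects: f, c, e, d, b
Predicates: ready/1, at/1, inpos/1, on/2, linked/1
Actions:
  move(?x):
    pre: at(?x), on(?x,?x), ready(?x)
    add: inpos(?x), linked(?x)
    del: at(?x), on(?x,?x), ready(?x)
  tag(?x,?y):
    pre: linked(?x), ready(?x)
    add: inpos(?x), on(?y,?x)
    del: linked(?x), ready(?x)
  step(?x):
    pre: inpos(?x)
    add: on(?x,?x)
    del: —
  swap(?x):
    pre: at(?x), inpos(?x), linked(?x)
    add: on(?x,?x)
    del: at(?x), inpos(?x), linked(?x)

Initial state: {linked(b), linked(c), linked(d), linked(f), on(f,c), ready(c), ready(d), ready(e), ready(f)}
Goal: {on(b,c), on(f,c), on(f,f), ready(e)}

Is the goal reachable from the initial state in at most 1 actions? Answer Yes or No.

No

1. tag(f,f)  →  {inpos(f), linked(b), linked(c), linked(d), on(f,c), on(f,f), ready(c), ready(d), ready(e)}
2. tag(c,b)  →  {inpos(c), inpos(f), linked(b), linked(d), on(b,c), on(f,c), on(f,f), ready(d), ready(e)}
optimal plan length = 2; 2 > 1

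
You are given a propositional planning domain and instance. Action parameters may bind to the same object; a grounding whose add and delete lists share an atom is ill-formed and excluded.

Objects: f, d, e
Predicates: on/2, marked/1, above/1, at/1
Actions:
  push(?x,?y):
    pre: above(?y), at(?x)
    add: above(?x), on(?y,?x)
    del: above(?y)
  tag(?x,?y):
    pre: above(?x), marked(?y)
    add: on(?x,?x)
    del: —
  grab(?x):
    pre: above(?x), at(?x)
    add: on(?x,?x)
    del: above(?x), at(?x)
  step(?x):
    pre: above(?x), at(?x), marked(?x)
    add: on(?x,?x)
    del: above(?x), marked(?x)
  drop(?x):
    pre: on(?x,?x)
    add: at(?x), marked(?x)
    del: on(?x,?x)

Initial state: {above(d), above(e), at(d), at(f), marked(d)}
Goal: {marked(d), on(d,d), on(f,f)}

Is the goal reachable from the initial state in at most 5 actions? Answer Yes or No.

1. push(f,e)  →  {above(d), above(f), at(d), at(f), marked(d), on(e,f)}
2. tag(f,d)  →  {above(d), above(f), at(d), at(f), marked(d), on(e,f), on(f,f)}
3. tag(d,d)  →  {above(d), above(f), at(d), at(f), marked(d), on(d,d), on(e,f), on(f,f)}
optimal plan length = 3; 3 ≤ 5

Yes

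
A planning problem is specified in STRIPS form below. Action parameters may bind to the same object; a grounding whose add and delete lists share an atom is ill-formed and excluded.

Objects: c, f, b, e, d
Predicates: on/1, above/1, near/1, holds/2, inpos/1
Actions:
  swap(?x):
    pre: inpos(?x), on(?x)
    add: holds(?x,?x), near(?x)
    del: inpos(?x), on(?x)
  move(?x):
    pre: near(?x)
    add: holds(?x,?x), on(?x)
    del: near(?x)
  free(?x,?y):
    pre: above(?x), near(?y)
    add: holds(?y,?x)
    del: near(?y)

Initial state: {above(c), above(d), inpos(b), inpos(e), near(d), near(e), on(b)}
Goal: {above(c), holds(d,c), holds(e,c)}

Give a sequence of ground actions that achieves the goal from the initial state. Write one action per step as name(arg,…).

1. free(c,e)  →  {above(c), above(d), holds(e,c), inpos(b), inpos(e), near(d), on(b)}
2. free(c,d)  →  {above(c), above(d), holds(d,c), holds(e,c), inpos(b), inpos(e), on(b)}

free(c,e); free(c,d)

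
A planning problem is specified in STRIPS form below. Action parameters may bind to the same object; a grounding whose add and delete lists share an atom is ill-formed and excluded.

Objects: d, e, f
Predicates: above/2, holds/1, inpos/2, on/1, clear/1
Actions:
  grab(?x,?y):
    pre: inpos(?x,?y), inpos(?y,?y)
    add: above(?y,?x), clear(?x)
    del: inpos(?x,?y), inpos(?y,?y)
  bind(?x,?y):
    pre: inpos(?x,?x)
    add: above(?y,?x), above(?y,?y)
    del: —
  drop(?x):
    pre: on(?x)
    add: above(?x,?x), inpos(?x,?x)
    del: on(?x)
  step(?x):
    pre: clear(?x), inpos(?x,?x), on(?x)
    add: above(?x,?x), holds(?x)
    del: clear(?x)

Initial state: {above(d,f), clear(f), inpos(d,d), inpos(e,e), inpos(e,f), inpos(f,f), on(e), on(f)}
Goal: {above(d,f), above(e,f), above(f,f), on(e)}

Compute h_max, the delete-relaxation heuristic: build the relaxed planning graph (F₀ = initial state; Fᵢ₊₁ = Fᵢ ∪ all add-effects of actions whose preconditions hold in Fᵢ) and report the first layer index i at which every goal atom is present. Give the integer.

1

F0 = init (8 atoms)
F1 = F0 ∪ {above(d,d), above(d,e), above(e,d), above(e,e), above(e,f), above(f,d), above(f,e), above(f,f), clear(d), clear(e), holds(f)}  (19 atoms)
goal ⊆ F1  ⇒  h_max = 1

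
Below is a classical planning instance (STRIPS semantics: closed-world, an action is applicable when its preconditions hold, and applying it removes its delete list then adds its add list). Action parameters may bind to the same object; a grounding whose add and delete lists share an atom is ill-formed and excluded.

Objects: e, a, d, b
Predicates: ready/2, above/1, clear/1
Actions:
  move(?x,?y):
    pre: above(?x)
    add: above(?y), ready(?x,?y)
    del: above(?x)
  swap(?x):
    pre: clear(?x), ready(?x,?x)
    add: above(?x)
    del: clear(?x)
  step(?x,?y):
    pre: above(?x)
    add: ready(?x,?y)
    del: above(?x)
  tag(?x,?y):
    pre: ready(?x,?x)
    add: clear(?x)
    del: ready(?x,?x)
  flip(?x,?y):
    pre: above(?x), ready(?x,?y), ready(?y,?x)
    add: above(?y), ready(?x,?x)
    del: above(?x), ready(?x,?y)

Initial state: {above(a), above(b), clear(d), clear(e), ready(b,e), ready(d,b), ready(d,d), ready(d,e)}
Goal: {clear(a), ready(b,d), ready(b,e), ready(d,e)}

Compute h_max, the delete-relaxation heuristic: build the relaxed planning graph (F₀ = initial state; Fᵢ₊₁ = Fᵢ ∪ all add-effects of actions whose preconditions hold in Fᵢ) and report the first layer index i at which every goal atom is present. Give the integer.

2

F0 = init (8 atoms)
F1 = F0 ∪ {above(d), above(e), ready(a,a), ready(a,b), ready(a,d), ready(a,e), ready(b,a), ready(b,b), ready(b,d)}  (17 atoms)
F2 = F1 ∪ {clear(a), clear(b), ready(d,a), ready(e,a), ready(e,b), ready(e,d), ready(e,e)}  (24 atoms)
goal ⊆ F2  ⇒  h_max = 2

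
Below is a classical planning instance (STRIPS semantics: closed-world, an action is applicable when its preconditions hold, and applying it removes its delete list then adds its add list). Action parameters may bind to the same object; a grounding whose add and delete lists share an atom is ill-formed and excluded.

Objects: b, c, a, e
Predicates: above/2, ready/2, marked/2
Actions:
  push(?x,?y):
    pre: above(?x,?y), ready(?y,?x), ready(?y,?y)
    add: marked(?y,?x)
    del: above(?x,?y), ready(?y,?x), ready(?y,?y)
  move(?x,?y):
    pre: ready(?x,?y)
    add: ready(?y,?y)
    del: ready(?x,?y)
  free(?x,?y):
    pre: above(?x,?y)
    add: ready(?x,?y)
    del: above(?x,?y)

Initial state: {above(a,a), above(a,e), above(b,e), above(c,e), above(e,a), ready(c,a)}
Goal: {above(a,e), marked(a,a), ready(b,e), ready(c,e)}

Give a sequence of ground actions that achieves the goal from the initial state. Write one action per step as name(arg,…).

move(c,a); push(a,a); free(b,e); free(c,e)

1. move(c,a)  →  {above(a,a), above(a,e), above(b,e), above(c,e), above(e,a), ready(a,a)}
2. push(a,a)  →  {above(a,e), above(b,e), above(c,e), above(e,a), marked(a,a)}
3. free(b,e)  →  {above(a,e), above(c,e), above(e,a), marked(a,a), ready(b,e)}
4. free(c,e)  →  {above(a,e), above(e,a), marked(a,a), ready(b,e), ready(c,e)}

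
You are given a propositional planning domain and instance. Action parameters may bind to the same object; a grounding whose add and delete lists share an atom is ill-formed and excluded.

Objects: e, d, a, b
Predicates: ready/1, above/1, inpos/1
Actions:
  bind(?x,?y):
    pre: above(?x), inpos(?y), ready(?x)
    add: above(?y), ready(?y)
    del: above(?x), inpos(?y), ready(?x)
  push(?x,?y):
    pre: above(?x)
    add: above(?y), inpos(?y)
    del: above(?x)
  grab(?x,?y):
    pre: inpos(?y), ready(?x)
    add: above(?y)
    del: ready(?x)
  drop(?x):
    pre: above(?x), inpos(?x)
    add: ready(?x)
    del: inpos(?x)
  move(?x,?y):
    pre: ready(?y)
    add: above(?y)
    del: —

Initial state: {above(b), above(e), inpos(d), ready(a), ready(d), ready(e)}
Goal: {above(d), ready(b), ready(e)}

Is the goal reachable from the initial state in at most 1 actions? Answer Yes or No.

No

1. push(e,b)  →  {above(b), inpos(b), inpos(d), ready(a), ready(d), ready(e)}
2. grab(d,d)  →  {above(b), above(d), inpos(b), inpos(d), ready(a), ready(e)}
3. drop(b)  →  {above(b), above(d), inpos(d), ready(a), ready(b), ready(e)}
optimal plan length = 3; 3 > 1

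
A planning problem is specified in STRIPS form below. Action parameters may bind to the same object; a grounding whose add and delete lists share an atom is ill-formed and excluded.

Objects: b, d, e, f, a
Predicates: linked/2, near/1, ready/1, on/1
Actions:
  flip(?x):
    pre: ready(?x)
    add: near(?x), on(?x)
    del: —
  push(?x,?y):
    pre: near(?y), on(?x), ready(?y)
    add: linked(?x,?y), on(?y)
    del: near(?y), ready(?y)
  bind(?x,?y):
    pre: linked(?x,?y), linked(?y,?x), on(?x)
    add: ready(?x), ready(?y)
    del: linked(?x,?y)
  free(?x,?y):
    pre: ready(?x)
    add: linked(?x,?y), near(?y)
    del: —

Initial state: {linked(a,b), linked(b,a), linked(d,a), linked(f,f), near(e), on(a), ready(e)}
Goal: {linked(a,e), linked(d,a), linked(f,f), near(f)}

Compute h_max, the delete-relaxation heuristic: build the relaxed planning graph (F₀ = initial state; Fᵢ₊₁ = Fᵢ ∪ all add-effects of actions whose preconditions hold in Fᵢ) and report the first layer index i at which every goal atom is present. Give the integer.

F0 = init (7 atoms)
F1 = F0 ∪ {linked(a,e), linked(e,a), linked(e,b), linked(e,d), linked(e,e), linked(e,f), near(a), near(b), near(d), near(f), on(e), ready(a), ready(b)}  (20 atoms)
goal ⊆ F1  ⇒  h_max = 1

1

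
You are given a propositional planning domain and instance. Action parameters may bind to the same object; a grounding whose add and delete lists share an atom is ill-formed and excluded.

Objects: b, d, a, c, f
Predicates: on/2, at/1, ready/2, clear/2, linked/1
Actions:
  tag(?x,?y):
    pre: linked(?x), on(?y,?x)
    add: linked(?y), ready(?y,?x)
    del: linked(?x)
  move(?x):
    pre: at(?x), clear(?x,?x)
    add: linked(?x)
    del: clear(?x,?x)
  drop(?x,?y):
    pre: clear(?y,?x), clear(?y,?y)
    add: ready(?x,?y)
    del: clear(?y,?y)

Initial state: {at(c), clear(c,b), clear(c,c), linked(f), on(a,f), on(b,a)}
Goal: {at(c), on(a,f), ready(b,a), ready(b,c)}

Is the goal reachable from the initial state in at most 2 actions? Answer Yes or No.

1. tag(f,a)  →  {at(c), clear(c,b), clear(c,c), linked(a), on(a,f), on(b,a), ready(a,f)}
2. tag(a,b)  →  {at(c), clear(c,b), clear(c,c), linked(b), on(a,f), on(b,a), ready(a,f), ready(b,a)}
3. drop(b,c)  →  {at(c), clear(c,b), linked(b), on(a,f), on(b,a), ready(a,f), ready(b,a), ready(b,c)}
optimal plan length = 3; 3 > 2

No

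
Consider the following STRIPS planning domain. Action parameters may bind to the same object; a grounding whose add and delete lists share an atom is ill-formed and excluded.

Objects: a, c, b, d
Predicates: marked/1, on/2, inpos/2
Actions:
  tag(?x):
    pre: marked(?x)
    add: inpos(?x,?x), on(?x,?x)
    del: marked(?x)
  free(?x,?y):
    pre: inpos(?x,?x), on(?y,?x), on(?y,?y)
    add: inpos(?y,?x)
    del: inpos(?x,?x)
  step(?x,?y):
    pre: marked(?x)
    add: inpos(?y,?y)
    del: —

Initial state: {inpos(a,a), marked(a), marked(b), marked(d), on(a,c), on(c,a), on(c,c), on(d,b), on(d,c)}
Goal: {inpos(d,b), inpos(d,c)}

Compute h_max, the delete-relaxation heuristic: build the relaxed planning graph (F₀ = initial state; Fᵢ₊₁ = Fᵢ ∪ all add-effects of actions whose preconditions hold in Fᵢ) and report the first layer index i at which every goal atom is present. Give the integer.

F0 = init (9 atoms)
F1 = F0 ∪ {inpos(b,b), inpos(c,a), inpos(c,c), inpos(d,d), on(a,a), on(b,b), on(d,d)}  (16 atoms)
F2 = F1 ∪ {inpos(a,c), inpos(d,b), inpos(d,c)}  (19 atoms)
goal ⊆ F2  ⇒  h_max = 2

2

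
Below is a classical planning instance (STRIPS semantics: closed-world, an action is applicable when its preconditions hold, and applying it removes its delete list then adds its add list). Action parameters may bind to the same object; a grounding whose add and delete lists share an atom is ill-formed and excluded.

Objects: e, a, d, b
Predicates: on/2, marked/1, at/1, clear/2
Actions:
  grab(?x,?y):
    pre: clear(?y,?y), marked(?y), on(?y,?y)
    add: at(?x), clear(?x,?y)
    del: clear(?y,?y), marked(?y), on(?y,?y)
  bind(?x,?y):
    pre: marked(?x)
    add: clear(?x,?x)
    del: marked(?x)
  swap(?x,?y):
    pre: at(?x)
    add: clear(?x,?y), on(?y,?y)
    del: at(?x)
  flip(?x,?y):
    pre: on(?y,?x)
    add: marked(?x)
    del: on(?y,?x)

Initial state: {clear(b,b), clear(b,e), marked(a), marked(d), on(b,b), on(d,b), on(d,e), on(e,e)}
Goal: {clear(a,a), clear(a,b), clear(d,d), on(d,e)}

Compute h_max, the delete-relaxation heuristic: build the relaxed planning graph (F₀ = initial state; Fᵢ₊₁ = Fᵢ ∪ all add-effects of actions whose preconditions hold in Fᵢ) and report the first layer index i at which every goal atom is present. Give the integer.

2

F0 = init (8 atoms)
F1 = F0 ∪ {clear(a,a), clear(d,d), marked(b), marked(e)}  (12 atoms)
F2 = F1 ∪ {at(a), at(d), at(e), clear(a,b), clear(d,b), clear(e,b), clear(e,e)}  (19 atoms)
goal ⊆ F2  ⇒  h_max = 2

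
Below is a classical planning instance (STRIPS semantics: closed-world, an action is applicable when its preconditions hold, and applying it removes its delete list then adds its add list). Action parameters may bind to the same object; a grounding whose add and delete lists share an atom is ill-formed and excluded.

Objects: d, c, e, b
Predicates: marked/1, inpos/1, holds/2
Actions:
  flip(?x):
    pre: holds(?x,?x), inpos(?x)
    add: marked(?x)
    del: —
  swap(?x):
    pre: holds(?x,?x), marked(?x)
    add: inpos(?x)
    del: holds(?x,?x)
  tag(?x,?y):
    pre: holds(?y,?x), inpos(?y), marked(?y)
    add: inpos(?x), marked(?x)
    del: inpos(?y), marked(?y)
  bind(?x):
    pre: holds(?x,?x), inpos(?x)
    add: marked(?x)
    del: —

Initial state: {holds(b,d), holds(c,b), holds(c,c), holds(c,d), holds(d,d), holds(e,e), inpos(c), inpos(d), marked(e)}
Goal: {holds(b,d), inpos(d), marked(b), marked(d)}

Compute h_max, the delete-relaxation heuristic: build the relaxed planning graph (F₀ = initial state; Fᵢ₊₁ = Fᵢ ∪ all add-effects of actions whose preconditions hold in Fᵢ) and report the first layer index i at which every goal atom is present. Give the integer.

F0 = init (9 atoms)
F1 = F0 ∪ {inpos(e), marked(c), marked(d)}  (12 atoms)
F2 = F1 ∪ {inpos(b), marked(b)}  (14 atoms)
goal ⊆ F2  ⇒  h_max = 2

2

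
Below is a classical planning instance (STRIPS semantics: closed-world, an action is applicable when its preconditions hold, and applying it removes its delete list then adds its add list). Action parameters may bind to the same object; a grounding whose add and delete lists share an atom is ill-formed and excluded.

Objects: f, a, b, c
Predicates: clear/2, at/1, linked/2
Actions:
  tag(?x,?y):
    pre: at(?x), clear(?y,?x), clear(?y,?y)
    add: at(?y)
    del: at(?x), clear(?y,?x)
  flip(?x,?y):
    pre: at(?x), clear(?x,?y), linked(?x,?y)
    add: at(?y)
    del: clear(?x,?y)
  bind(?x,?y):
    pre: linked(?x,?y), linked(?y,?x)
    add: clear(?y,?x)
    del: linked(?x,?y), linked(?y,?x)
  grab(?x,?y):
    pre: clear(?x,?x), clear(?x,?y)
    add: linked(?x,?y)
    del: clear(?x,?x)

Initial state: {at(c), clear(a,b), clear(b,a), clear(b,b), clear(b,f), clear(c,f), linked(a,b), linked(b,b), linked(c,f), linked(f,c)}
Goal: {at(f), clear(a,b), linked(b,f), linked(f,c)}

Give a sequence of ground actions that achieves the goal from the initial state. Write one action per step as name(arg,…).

1. flip(c,f)  →  {at(c), at(f), clear(a,b), clear(b,a), clear(b,b), clear(b,f), linked(a,b), linked(b,b), linked(c,f), linked(f,c)}
2. grab(b,f)  →  {at(c), at(f), clear(a,b), clear(b,a), clear(b,f), linked(a,b), linked(b,b), linked(b,f), linked(c,f), linked(f,c)}

flip(c,f); grab(b,f)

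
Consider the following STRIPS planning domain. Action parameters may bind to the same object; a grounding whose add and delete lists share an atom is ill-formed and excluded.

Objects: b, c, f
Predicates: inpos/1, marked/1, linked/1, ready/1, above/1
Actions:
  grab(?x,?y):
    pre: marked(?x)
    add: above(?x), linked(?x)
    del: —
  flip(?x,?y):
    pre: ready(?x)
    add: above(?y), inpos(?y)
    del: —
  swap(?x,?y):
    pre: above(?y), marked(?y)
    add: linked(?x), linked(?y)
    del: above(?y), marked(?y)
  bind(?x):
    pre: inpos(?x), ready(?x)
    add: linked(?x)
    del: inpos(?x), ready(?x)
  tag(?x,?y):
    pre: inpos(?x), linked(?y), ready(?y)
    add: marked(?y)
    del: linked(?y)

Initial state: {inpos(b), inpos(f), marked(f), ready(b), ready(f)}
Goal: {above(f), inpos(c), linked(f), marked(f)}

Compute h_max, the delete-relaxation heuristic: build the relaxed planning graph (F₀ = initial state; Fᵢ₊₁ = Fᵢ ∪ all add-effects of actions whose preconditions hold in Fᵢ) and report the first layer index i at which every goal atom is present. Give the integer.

F0 = init (5 atoms)
F1 = F0 ∪ {above(b), above(c), above(f), inpos(c), linked(b), linked(f)}  (11 atoms)
goal ⊆ F1  ⇒  h_max = 1

1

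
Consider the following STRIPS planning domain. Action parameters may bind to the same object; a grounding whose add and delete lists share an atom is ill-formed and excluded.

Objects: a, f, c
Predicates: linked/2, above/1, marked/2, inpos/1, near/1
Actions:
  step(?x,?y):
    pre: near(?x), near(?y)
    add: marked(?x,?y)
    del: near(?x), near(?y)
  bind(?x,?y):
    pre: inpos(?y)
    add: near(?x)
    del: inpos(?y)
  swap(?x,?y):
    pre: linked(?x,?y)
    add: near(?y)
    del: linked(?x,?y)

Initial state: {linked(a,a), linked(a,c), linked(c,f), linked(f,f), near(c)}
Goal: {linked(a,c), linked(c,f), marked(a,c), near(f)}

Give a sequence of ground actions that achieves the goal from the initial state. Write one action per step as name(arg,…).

swap(a,a); step(a,c); swap(f,f)

1. swap(a,a)  →  {linked(a,c), linked(c,f), linked(f,f), near(a), near(c)}
2. step(a,c)  →  {linked(a,c), linked(c,f), linked(f,f), marked(a,c)}
3. swap(f,f)  →  {linked(a,c), linked(c,f), marked(a,c), near(f)}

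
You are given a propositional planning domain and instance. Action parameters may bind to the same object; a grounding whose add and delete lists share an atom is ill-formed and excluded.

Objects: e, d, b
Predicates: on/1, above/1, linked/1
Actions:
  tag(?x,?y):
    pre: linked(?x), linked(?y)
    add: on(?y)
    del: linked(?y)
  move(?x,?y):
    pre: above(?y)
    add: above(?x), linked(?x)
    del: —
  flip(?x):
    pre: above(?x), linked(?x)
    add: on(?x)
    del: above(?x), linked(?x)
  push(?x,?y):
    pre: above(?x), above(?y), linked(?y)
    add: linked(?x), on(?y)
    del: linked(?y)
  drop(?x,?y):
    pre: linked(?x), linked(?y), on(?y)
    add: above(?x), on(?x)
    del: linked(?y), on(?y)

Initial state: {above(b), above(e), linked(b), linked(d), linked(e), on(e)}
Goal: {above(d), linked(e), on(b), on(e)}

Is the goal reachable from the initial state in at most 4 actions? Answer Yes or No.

1. tag(e,b)  →  {above(b), above(e), linked(d), linked(e), on(b), on(e)}
2. move(d,e)  →  {above(b), above(d), above(e), linked(d), linked(e), on(b), on(e)}
optimal plan length = 2; 2 ≤ 4

Yes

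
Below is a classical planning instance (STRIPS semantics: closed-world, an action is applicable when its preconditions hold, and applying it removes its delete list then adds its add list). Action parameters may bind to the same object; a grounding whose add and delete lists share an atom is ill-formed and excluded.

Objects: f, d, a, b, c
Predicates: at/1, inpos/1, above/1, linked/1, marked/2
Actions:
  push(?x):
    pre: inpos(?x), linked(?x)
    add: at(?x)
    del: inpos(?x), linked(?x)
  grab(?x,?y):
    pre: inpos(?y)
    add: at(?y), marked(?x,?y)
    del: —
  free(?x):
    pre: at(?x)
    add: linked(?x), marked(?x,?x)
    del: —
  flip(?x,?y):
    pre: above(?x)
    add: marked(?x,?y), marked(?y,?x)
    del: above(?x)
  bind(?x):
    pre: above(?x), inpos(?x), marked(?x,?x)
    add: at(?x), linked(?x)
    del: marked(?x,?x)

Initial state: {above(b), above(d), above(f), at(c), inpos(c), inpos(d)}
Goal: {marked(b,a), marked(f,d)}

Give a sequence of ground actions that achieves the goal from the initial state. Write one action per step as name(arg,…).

1. grab(f,d)  →  {above(b), above(d), above(f), at(c), at(d), inpos(c), inpos(d), marked(f,d)}
2. flip(b,a)  →  {above(d), above(f), at(c), at(d), inpos(c), inpos(d), marked(a,b), marked(b,a), marked(f,d)}

grab(f,d); flip(b,a)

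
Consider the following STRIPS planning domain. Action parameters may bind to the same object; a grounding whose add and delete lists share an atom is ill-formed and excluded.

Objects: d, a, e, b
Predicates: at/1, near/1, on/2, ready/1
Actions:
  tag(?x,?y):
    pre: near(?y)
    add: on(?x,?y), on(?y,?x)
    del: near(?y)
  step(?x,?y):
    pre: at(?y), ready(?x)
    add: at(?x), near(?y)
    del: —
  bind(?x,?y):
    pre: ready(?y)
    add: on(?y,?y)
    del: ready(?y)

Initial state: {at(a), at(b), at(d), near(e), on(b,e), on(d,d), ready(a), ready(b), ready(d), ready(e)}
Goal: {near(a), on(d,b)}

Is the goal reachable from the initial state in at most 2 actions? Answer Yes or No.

1. step(d,d)  →  {at(a), at(b), at(d), near(d), near(e), on(b,e), on(d,d), ready(a), ready(b), ready(d), ready(e)}
2. tag(b,d)  →  {at(a), at(b), at(d), near(e), on(b,d), on(b,e), on(d,b), on(d,d), ready(a), ready(b), ready(d), ready(e)}
3. step(d,a)  →  {at(a), at(b), at(d), near(a), near(e), on(b,d), on(b,e), on(d,b), on(d,d), ready(a), ready(b), ready(d), ready(e)}
optimal plan length = 3; 3 > 2

No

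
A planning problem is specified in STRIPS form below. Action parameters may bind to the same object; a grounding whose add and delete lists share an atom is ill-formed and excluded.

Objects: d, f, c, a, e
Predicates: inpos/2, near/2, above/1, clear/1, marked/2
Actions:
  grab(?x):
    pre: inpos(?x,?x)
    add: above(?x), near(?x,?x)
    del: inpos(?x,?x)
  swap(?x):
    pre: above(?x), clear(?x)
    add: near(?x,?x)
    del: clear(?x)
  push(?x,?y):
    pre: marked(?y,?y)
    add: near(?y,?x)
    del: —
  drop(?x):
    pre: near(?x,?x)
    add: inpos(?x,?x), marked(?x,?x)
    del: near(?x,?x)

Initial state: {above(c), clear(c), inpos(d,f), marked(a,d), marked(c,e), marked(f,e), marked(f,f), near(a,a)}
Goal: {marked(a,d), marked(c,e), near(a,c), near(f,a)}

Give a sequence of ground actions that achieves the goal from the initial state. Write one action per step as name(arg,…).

1. push(a,f)  →  {above(c), clear(c), inpos(d,f), marked(a,d), marked(c,e), marked(f,e), marked(f,f), near(a,a), near(f,a)}
2. drop(a)  →  {above(c), clear(c), inpos(a,a), inpos(d,f), marked(a,a), marked(a,d), marked(c,e), marked(f,e), marked(f,f), near(f,a)}
3. push(c,a)  →  {above(c), clear(c), inpos(a,a), inpos(d,f), marked(a,a), marked(a,d), marked(c,e), marked(f,e), marked(f,f), near(a,c), near(f,a)}

push(a,f); drop(a); push(c,a)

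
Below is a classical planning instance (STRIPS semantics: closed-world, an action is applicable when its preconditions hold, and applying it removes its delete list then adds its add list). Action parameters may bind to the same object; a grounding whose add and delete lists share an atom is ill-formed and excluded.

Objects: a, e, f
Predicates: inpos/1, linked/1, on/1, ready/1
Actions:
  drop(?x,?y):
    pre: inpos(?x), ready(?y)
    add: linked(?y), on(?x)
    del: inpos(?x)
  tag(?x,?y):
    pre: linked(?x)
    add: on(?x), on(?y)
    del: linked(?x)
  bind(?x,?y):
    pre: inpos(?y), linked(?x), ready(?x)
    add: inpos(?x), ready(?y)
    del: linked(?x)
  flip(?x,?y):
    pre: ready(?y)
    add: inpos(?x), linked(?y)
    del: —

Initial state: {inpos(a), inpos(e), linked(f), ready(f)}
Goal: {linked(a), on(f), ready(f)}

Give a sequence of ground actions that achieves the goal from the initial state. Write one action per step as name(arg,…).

bind(f,a); drop(f,a)

1. bind(f,a)  →  {inpos(a), inpos(e), inpos(f), ready(a), ready(f)}
2. drop(f,a)  →  {inpos(a), inpos(e), linked(a), on(f), ready(a), ready(f)}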